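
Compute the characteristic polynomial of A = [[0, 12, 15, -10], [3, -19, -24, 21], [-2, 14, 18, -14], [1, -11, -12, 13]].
xI - A = [[x, -12, -15, 10], [-3, x + 19, 24, -21], [2, -14, x - 18, 14], [-1, 11, 12, x - 13]].

Expanding det(xI - A) along the first row:
det(xI - A) = + (x)·det([[x + 19, 24, -21], [-14, x - 18, 14], [11, 12, x - 13]]) - (-12)·det([[-3, 24, -21], [2, x - 18, 14], [-1, 12, x - 13]]) + (-15)·det([[-3, x + 19, -21], [2, -14, 14], [-1, 11, x - 13]]) - (10)·det([[-3, x + 19, 24], [2, -14, x - 18], [-1, 11, 12]]).

Evaluating gives χ_A(x) = x^4 - 12x^3 + 48x^2 - 80x + 48 = (x - 6)(x - 2)^3.

χ_A(x) = (x - 6)(x - 2)^3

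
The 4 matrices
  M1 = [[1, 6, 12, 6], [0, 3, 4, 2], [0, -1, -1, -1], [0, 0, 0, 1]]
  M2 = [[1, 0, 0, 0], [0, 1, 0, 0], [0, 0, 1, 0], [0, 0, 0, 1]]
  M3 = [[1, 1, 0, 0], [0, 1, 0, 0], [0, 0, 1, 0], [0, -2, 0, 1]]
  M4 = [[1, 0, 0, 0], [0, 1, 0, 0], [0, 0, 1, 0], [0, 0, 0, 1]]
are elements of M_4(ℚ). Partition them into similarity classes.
Characteristic polynomials: χ_{M1} = (x - 1)^4, χ_{M2} = (x - 1)^4, χ_{M3} = (x - 1)^4, χ_{M4} = (x - 1)^4.

{M1, M3}: invariant factors x - 1, x - 1, (x - 1)^2.

{M2, M4}: invariant factors x - 1, x - 1, x - 1, x - 1.

Matrices are similar if and only if their invariant-factor lists agree; the partition into similarity classes is {M1, M3}, {M2, M4}.

2 classes: {M1, M3}, {M2, M4}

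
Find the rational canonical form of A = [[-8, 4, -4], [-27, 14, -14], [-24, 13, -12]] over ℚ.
The invariant factors of A (the non-unit diagonal entries of the Smith normal form of xI - A over ℚ[x]) are (x + 2)(x^2 + 4x + 2), each dividing the next. The characteristic polynomial is their product, (x + 2)(x^2 + 4x + 2).

The rational canonical form is the block-diagonal matrix of companion matrices C(f_i):
R = [[0, 0, -4], [1, 0, -10], [0, 1, -6]].

Note the characteristic polynomial does not split into linear factors over ℚ, so A has no Jordan form over ℚ; the rational canonical form exists over any field.

R = [[0, 0, -4], [1, 0, -10], [0, 1, -6]]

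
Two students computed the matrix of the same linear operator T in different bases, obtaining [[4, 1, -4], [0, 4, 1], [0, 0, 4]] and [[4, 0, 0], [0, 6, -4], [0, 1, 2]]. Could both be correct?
Both have characteristic polynomial (x - 4)^3, but the minimal polynomial of A is (x - 4)^3 while the minimal polynomial of B is (x - 4)^2. The minimal polynomial is a similarity invariant, so A and B are not similar.

No.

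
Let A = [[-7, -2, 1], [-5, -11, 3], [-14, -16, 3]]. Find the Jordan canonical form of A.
J = [[-5, 1, 0], [0, -5, 1], [0, 0, -5]]

The characteristic polynomial is det(xI - A) = (x + 5)^3, so the eigenvalues are -5 (algebraic multiplicity 3).

For λ = -5: rank(A + 5I) = 2, rank((A + 5I)^2) = 1, rank((A + 5I)^3) = 0. The eigenspace has dimension 3 - 2 = 1, so there is 1 Jordan block; the rank sequence gives block sizes [3].

Assembling the blocks gives the Jordan form J above.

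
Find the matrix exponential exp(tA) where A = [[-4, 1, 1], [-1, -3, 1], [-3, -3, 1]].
A has Jordan form J = [[-2, 1, 0], [0, -2, 1], [0, 0, -2]] with A = PJP^{-1}, so e^{tA} = P e^{tJ} P^{-1}.

For a Jordan block J_k(λ), e^{tJ_k(λ)} = e^{λt} · (I + tN + t^2 N^2/2! + ... + t^{k-1} N^{k-1}/(k-1)!) where N is the nilpotent superdiagonal part.

Assembling the blocks and conjugating back gives the entries of e^{tA} as shown above.

e^{tA} = [[(1 - 2*t)*e^{-2*t}, t*(1 - 3*t)*e^{-2*t}, t*(t + 1)*e^{-2*t}], [-t*e^{-2*t}, (-3*t^2/2 - t + 1)*e^{-2*t}, t*(t + 2)*e^{-2*t}/2], [-3*t*e^{-2*t}, 3*t*(-3*t - 2)*e^{-2*t}/2, (3*t^2 + 6*t + 2)*e^{-2*t}/2]]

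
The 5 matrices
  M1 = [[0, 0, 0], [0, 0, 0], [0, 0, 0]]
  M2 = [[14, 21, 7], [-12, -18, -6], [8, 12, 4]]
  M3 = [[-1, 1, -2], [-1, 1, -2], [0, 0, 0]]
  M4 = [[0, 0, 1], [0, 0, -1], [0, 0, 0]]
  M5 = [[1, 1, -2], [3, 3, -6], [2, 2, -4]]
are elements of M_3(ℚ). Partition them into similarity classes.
2 classes: {M1}, {M2, M3, M4, M5}

Characteristic polynomials: χ_{M1} = x^3, χ_{M2} = x^3, χ_{M3} = x^3, χ_{M4} = x^3, χ_{M5} = x^3.

{M1}: invariant factors x, x, x.

{M2, M3, M4, M5}: invariant factors x, x^2.

Matrices are similar if and only if their invariant-factor lists agree; the partition into similarity classes is {M1}, {M2, M3, M4, M5}.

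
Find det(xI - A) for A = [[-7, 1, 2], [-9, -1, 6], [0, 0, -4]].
xI - A = [[x + 7, -1, -2], [9, x + 1, -6], [0, 0, x + 4]].

Expanding det(xI - A) along the first row:
det(xI - A) = + (x + 7)·det([[x + 1, -6], [0, x + 4]]) - (-1)·det([[9, -6], [0, x + 4]]) + (-2)·det([[9, x + 1], [0, 0]]).

Evaluating gives χ_A(x) = x^3 + 12x^2 + 48x + 64 = (x + 4)^3.

χ_A(x) = (x + 4)^3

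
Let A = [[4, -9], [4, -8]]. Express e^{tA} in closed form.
e^{tA} = [[(6*t + 1)*e^{-2*t}, -9*t*e^{-2*t}], [4*t*e^{-2*t}, (1 - 6*t)*e^{-2*t}]]

A has Jordan form J = [[-2, 1], [0, -2]] with A = PJP^{-1}, so e^{tA} = P e^{tJ} P^{-1}.

For a Jordan block J_k(λ), e^{tJ_k(λ)} = e^{λt} · (I + tN + t^2 N^2/2! + ... + t^{k-1} N^{k-1}/(k-1)!) where N is the nilpotent superdiagonal part.

Assembling the blocks and conjugating back gives the entries of e^{tA} as shown above.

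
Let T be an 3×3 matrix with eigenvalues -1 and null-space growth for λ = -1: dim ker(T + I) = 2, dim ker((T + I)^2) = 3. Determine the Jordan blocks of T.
λ = -1: successive nullity increments [2, 1] count blocks of size ≥ k; block sizes are [2, 1].

Jordan blocks: (-1, 2), (-1, 1)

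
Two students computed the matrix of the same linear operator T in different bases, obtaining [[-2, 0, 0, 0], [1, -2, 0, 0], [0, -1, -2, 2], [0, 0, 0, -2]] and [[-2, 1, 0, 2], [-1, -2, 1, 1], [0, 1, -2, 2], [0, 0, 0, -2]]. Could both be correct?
Two matrices over a field are similar if and only if they have the same invariant factors.

Both A and B have characteristic polynomial (x + 2)^4 and minimal polynomial (x + 2)^3. Computing further, both have invariant factors x + 2, (x + 2)^3. Hence A and B are similar.

Yes.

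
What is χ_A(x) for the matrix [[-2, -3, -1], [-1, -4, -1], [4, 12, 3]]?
xI - A = [[x + 2, 3, 1], [1, x + 4, 1], [-4, -12, x - 3]].

Expanding det(xI - A) along the first row:
det(xI - A) = + (x + 2)·det([[x + 4, 1], [-12, x - 3]]) - (3)·det([[1, 1], [-4, x - 3]]) + (1)·det([[1, x + 4], [-4, -12]]).

Evaluating gives χ_A(x) = x^3 + 3x^2 + 3x + 1 = (x + 1)^3.

χ_A(x) = (x + 1)^3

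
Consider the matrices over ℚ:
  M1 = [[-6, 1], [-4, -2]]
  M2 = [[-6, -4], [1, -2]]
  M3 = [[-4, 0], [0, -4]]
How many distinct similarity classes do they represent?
Characteristic polynomials: χ_{M1} = (x + 4)^2, χ_{M2} = (x + 4)^2, χ_{M3} = (x + 4)^2.

{M1, M2}: invariant factors (x + 4)^2.

{M3}: invariant factors x + 4, x + 4.

Matrices are similar if and only if their invariant-factor lists agree; the partition into similarity classes is {M1, M2}, {M3}.

2 classes: {M1, M2}, {M3}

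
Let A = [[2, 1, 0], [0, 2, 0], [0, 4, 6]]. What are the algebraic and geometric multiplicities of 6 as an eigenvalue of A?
algebraic multiplicity 1, geometric multiplicity 1

The characteristic polynomial is (x - 6)(x - 2)^2, so the factor x - 6 appears with exponent 1: the algebraic multiplicity is 1.

rank(A - 6I) = 2, so the eigenspace has dimension 3 - 2 = 1: the geometric multiplicity is 1.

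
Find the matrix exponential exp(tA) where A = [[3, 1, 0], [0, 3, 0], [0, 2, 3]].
e^{tA} = [[e^{3*t}, t*e^{3*t}, 0], [0, e^{3*t}, 0], [0, 2*t*e^{3*t}, e^{3*t}]]

A has Jordan form J = [[3, 1, 0], [0, 3, 0], [0, 0, 3]] with A = PJP^{-1}, so e^{tA} = P e^{tJ} P^{-1}.

For a Jordan block J_k(λ), e^{tJ_k(λ)} = e^{λt} · (I + tN + t^2 N^2/2! + ... + t^{k-1} N^{k-1}/(k-1)!) where N is the nilpotent superdiagonal part.

Assembling the blocks and conjugating back gives the entries of e^{tA} as shown above.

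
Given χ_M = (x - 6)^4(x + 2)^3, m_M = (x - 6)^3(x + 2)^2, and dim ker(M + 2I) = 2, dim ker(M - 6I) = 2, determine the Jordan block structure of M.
λ = -2: algebraic multiplicity 3 (exponent in χ_M), largest block size 2 (exponent in m_M), 2 blocks (geometric multiplicity). These force block sizes [2, 1].
λ = 6: algebraic multiplicity 4 (exponent in χ_M), largest block size 3 (exponent in m_M), 2 blocks (geometric multiplicity). These force block sizes [3, 1].

Jordan blocks: (-2, 2), (-2, 1), (6, 3), (6, 1)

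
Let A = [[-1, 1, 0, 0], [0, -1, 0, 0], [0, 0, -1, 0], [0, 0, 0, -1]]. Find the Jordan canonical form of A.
The characteristic polynomial is det(xI - A) = (x + 1)^4, so the eigenvalues are -1 (algebraic multiplicity 4).

For λ = -1: rank(A + I) = 1, rank((A + I)^2) = 0. The eigenspace has dimension 4 - 1 = 3, so there are 3 Jordan blocks; the rank sequence gives block sizes [2, 1, 1].

Assembling the blocks gives the Jordan form J above.

J = [[-1, 1, 0, 0], [0, -1, 0, 0], [0, 0, -1, 0], [0, 0, 0, -1]]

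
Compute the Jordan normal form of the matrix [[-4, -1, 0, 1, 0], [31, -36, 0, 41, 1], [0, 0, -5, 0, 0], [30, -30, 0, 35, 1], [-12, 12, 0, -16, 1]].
J = [[-5, 1, 0, 0, 0], [0, -5, 0, 0, 0], [0, 0, -5, 0, 0], [0, 0, 0, 3, 1], [0, 0, 0, 0, 3]]

The characteristic polynomial is det(xI - A) = (x - 3)^2(x + 5)^3, so the eigenvalues are -5 (algebraic multiplicity 3), 3 (algebraic multiplicity 2).

For λ = -5: rank(A + 5I) = 3, rank((A + 5I)^2) = 2. The eigenspace has dimension 5 - 3 = 2, so there are 2 Jordan blocks; the rank sequence gives block sizes [2, 1].

For λ = 3: rank(A - 3I) = 4, rank((A - 3I)^2) = 3. The eigenspace has dimension 5 - 4 = 1, so there is 1 Jordan block; the rank sequence gives block sizes [2].

Assembling the blocks gives the Jordan form J above.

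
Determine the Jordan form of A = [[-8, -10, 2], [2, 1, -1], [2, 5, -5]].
The characteristic polynomial is det(xI - A) = (x + 4)^3, so the eigenvalues are -4 (algebraic multiplicity 3).

For λ = -4: rank(A + 4I) = 1, rank((A + 4I)^2) = 0. The eigenspace has dimension 3 - 1 = 2, so there are 2 Jordan blocks; the rank sequence gives block sizes [2, 1].

Assembling the blocks gives the Jordan form J above.

J = [[-4, 1, 0], [0, -4, 0], [0, 0, -4]]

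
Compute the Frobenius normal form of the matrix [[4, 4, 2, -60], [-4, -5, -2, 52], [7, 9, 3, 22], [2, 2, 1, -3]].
The invariant factors of A (the non-unit diagonal entries of the Smith normal form of xI - A over ℚ[x]) are (x - 3)(x - 2)(x + 3)^2, each dividing the next. The characteristic polynomial is their product, (x - 3)(x - 2)(x + 3)^2.

The rational canonical form is the block-diagonal matrix of companion matrices C(f_i):
R = [[0, 0, 0, -54], [1, 0, 0, 9], [0, 1, 0, 15], [0, 0, 1, -1]].

R = [[0, 0, 0, -54], [1, 0, 0, 9], [0, 1, 0, 15], [0, 0, 1, -1]]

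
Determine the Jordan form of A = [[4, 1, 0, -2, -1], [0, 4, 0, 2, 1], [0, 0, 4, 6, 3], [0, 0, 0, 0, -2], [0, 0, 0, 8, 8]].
J = [[4, 1, 0, 0, 0], [0, 4, 1, 0, 0], [0, 0, 4, 0, 0], [0, 0, 0, 4, 0], [0, 0, 0, 0, 4]]

The characteristic polynomial is det(xI - A) = (x - 4)^5, so the eigenvalues are 4 (algebraic multiplicity 5).

For λ = 4: rank(A - 4I) = 2, rank((A - 4I)^2) = 1, rank((A - 4I)^3) = 0. The eigenspace has dimension 5 - 2 = 3, so there are 3 Jordan blocks; the rank sequence gives block sizes [3, 1, 1].

Assembling the blocks gives the Jordan form J above.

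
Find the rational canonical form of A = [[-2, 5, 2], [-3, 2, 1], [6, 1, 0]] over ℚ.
R = [[0, 0, 2], [1, 0, 2], [0, 1, 0]]

The invariant factors of A (the non-unit diagonal entries of the Smith normal form of xI - A over ℚ[x]) are x^3 - 2x - 2, each dividing the next. The characteristic polynomial is their product, x^3 - 2x - 2.

The rational canonical form is the block-diagonal matrix of companion matrices C(f_i):
R = [[0, 0, 2], [1, 0, 2], [0, 1, 0]].

Note the characteristic polynomial does not split into linear factors over ℚ, so A has no Jordan form over ℚ; the rational canonical form exists over any field.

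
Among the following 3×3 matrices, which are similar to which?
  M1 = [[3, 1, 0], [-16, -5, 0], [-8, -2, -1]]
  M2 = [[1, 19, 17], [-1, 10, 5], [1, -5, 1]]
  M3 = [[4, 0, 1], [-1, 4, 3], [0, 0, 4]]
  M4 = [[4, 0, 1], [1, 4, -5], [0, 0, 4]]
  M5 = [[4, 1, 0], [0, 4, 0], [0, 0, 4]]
Characteristic polynomials: χ_{M1} = (x + 1)^3, χ_{M2} = (x - 4)^3, χ_{M3} = (x - 4)^3, χ_{M4} = (x - 4)^3, χ_{M5} = (x - 4)^3.

{M1}: invariant factors x + 1, (x + 1)^2.

{M2, M3, M4}: invariant factors (x - 4)^3.

{M5}: invariant factors x - 4, (x - 4)^2.

Matrices are similar if and only if their invariant-factor lists agree; the partition into similarity classes is {M1}, {M2, M3, M4}, {M5}.

3 classes: {M1}, {M2, M3, M4}, {M5}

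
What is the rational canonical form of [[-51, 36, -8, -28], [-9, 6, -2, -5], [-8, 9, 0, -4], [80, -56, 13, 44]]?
The invariant factors of A (the non-unit diagonal entries of the Smith normal form of xI - A over ℚ[x]) are (x + 1)(x^3 + 4x - 1), each dividing the next. The characteristic polynomial is their product, (x + 1)(x^3 + 4x - 1).

The rational canonical form is the block-diagonal matrix of companion matrices C(f_i):
R = [[0, 0, 0, 1], [1, 0, 0, -3], [0, 1, 0, -4], [0, 0, 1, -1]].

Note the characteristic polynomial does not split into linear factors over ℚ, so A has no Jordan form over ℚ; the rational canonical form exists over any field.

R = [[0, 0, 0, 1], [1, 0, 0, -3], [0, 1, 0, -4], [0, 0, 1, -1]]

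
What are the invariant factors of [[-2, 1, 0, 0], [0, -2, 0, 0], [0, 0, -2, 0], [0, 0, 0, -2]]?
The Jordan structure of A has elementary divisors (x + 2)^2, (x + 2), (x + 2). Arranging the block sizes at each eigenvalue in decreasing order and taking row products gives the invariant factors.

Invariant factors (smallest first, each dividing the next): x + 2, x + 2, (x + 2)^2.

Check: the last factor (x + 2)^2 is the minimal polynomial, and the product (x + 2)^4 is the characteristic polynomial.

x + 2, x + 2, (x + 2)^2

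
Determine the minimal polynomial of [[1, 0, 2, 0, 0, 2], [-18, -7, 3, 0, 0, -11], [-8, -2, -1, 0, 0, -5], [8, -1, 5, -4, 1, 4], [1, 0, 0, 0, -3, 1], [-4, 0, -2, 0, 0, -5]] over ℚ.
The characteristic polynomial factors as (x + 3)^5(x + 4). The minimal polynomial is ∏(x - λ)^{k_λ} where k_λ is the size of the largest Jordan block at λ.

For λ = -4: rank(A + 4I) = 5, and the largest Jordan block has size 1 (the smallest k with rank((A + 4I)^k) = rank((A + 4I)^(k+1))).
For λ = -3: rank(A + 3I) = 4, and the largest Jordan block has size 3 (the smallest k with rank((A + 3I)^k) = rank((A + 3I)^(k+1))).

So m_A(x) = (x + 3)^3(x + 4).

m_A(x) = (x + 3)^3(x + 4)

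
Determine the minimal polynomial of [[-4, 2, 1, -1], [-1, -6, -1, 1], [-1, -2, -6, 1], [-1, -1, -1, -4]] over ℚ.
The characteristic polynomial factors as (x + 5)^4. The minimal polynomial is ∏(x - λ)^{k_λ} where k_λ is the size of the largest Jordan block at λ.

For λ = -5: rank(A + 5I) = 2, and the largest Jordan block has size 3 (the smallest k with rank((A + 5I)^k) = rank((A + 5I)^(k+1))).

So m_A(x) = (x + 5)^3.

m_A(x) = (x + 5)^3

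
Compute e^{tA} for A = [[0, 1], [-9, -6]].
e^{tA} = [[(3*t + 1)*e^{-3*t}, t*e^{-3*t}], [-9*t*e^{-3*t}, (1 - 3*t)*e^{-3*t}]]

A has Jordan form J = [[-3, 1], [0, -3]] with A = PJP^{-1}, so e^{tA} = P e^{tJ} P^{-1}.

For a Jordan block J_k(λ), e^{tJ_k(λ)} = e^{λt} · (I + tN + t^2 N^2/2! + ... + t^{k-1} N^{k-1}/(k-1)!) where N is the nilpotent superdiagonal part.

Assembling the blocks and conjugating back gives the entries of e^{tA} as shown above.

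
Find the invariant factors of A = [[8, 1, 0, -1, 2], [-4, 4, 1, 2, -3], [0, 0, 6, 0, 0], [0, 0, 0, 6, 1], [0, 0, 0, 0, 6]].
(x - 6)^2, (x - 6)^3

The Jordan structure of A has elementary divisors (x - 6)^3, (x - 6)^2. Arranging the block sizes at each eigenvalue in decreasing order and taking row products gives the invariant factors.

Invariant factors (smallest first, each dividing the next): (x - 6)^2, (x - 6)^3.

Check: the last factor (x - 6)^3 is the minimal polynomial, and the product (x - 6)^5 is the characteristic polynomial.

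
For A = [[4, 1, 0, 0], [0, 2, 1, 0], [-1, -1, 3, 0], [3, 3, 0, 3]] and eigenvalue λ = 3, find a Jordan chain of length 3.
We seek v_1 ∈ ker((A - 3I)^3) \ ker((A - 3I)^2), then set v_{i+1} = (A - 3I) v_i.

One such chain is v_1 = [[0, 0, 1, 0]]^T, v_2 = [[0, 1, 0, 0]]^T, v_3 = [[1, -1, -1, 3]]^T. Check: (A - 3I) v_3 = [[0, 0, 0, 0]]^T = 0.

v_1 = [[0, 0, 1, 0]]^T, v_2 = [[0, 1, 0, 0]]^T, v_3 = [[1, -1, -1, 3]]^T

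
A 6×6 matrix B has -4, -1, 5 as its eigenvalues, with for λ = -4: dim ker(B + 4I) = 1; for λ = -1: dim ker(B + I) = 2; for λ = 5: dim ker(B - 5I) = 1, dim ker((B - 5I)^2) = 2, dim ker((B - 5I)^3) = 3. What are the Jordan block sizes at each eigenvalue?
Jordan blocks: (-4, 1), (-1, 1), (-1, 1), (5, 3)

λ = -4: successive nullity increments [1] count blocks of size ≥ k; block sizes are [1].
λ = -1: successive nullity increments [2] count blocks of size ≥ k; block sizes are [1, 1].
λ = 5: successive nullity increments [1, 1, 1] count blocks of size ≥ k; block sizes are [3].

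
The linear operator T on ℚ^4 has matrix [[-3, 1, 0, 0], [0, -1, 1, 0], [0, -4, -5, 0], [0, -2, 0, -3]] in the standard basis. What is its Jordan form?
J = [[-3, 1, 0, 0], [0, -3, 1, 0], [0, 0, -3, 0], [0, 0, 0, -3]]

The characteristic polynomial is det(xI - A) = (x + 3)^4, so the eigenvalues are -3 (algebraic multiplicity 4).

For λ = -3: rank(A + 3I) = 2, rank((A + 3I)^2) = 1, rank((A + 3I)^3) = 0. The eigenspace has dimension 4 - 2 = 2, so there are 2 Jordan blocks; the rank sequence gives block sizes [3, 1].

Assembling the blocks gives the Jordan form J above.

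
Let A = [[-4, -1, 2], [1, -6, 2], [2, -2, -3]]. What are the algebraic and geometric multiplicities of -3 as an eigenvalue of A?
The characteristic polynomial is (x + 3)(x + 5)^2, so the factor x + 3 appears with exponent 1: the algebraic multiplicity is 1.

rank(A + 3I) = 2, so the eigenspace has dimension 3 - 2 = 1: the geometric multiplicity is 1.

algebraic multiplicity 1, geometric multiplicity 1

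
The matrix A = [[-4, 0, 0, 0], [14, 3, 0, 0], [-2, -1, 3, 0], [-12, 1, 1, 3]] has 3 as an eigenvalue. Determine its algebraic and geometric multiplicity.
The characteristic polynomial is (x - 3)^3(x + 4), so the factor x - 3 appears with exponent 3: the algebraic multiplicity is 3.

rank(A - 3I) = 3, so the eigenspace has dimension 4 - 3 = 1: the geometric multiplicity is 1.

Since 1 < 3, A is not diagonalizable.

algebraic multiplicity 3, geometric multiplicity 1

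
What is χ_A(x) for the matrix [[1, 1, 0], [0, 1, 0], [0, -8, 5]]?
xI - A = [[x - 1, -1, 0], [0, x - 1, 0], [0, 8, x - 5]].

Expanding det(xI - A) along the first row:
det(xI - A) = + (x - 1)·det([[x - 1, 0], [8, x - 5]]) - (-1)·det([[0, 0], [0, x - 5]]) + (0)·det([[0, x - 1], [0, 8]]).

Evaluating gives χ_A(x) = x^3 - 7x^2 + 11x - 5 = (x - 5)(x - 1)^2.

χ_A(x) = (x - 5)(x - 1)^2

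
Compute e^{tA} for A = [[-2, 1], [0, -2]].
A has Jordan form J = [[-2, 1], [0, -2]] with A = PJP^{-1}, so e^{tA} = P e^{tJ} P^{-1}.

For a Jordan block J_k(λ), e^{tJ_k(λ)} = e^{λt} · (I + tN + t^2 N^2/2! + ... + t^{k-1} N^{k-1}/(k-1)!) where N is the nilpotent superdiagonal part.

Assembling the blocks and conjugating back gives the entries of e^{tA} as shown above.

e^{tA} = [[e^{-2*t}, t*e^{-2*t}], [0, e^{-2*t}]]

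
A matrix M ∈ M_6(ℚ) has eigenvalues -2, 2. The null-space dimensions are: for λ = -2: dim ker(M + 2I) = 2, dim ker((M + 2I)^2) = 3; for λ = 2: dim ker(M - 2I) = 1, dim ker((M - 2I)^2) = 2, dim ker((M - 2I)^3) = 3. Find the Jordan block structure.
Jordan blocks: (-2, 2), (-2, 1), (2, 3)

λ = -2: successive nullity increments [2, 1] count blocks of size ≥ k; block sizes are [2, 1].
λ = 2: successive nullity increments [1, 1, 1] count blocks of size ≥ k; block sizes are [3].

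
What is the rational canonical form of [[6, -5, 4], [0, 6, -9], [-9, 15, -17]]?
The invariant factors of A (the non-unit diagonal entries of the Smith normal form of xI - A over ℚ[x]) are (x - 1)(x + 3)^2, each dividing the next. The characteristic polynomial is their product, (x - 1)(x + 3)^2.

The rational canonical form is the block-diagonal matrix of companion matrices C(f_i):
R = [[0, 0, 9], [1, 0, -3], [0, 1, -5]].

R = [[0, 0, 9], [1, 0, -3], [0, 1, -5]]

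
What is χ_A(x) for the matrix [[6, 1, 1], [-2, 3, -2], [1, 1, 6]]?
xI - A = [[x - 6, -1, -1], [2, x - 3, 2], [-1, -1, x - 6]].

Expanding det(xI - A) along the first row:
det(xI - A) = + (x - 6)·det([[x - 3, 2], [-1, x - 6]]) - (-1)·det([[2, 2], [-1, x - 6]]) + (-1)·det([[2, x - 3], [-1, -1]]).

Evaluating gives χ_A(x) = x^3 - 15x^2 + 75x - 125 = (x - 5)^3.

χ_A(x) = (x - 5)^3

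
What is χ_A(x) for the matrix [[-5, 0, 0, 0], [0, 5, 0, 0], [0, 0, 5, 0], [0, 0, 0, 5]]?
xI - A = [[x + 5, 0, 0, 0], [0, x - 5, 0, 0], [0, 0, x - 5, 0], [0, 0, 0, x - 5]].

Expanding det(xI - A) along the first row:
det(xI - A) = + (x + 5)·det([[x - 5, 0, 0], [0, x - 5, 0], [0, 0, x - 5]]) - (0)·det([[0, 0, 0], [0, x - 5, 0], [0, 0, x - 5]]) + (0)·det([[0, x - 5, 0], [0, 0, 0], [0, 0, x - 5]]) - (0)·det([[0, x - 5, 0], [0, 0, x - 5], [0, 0, 0]]).

Evaluating gives χ_A(x) = x^4 - 10x^3 + 250x - 625 = (x - 5)^3(x + 5).

χ_A(x) = (x - 5)^3(x + 5)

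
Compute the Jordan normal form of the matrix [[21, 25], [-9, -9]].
J = [[6, 1], [0, 6]]

The characteristic polynomial is det(xI - A) = (x - 6)^2, so the eigenvalues are 6 (algebraic multiplicity 2).

For λ = 6: rank(A - 6I) = 1, rank((A - 6I)^2) = 0. The eigenspace has dimension 2 - 1 = 1, so there is 1 Jordan block; the rank sequence gives block sizes [2].

Assembling the blocks gives the Jordan form J above.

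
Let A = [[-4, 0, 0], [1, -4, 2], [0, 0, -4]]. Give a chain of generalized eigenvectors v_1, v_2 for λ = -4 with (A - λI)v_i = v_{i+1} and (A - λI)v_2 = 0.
v_1 = [[1, 0, 0]]^T, v_2 = [[0, 1, 0]]^T

We seek v_1 ∈ ker((A + 4I)^2) \ ker(A + 4I), then set v_{i+1} = (A + 4I) v_i.

One such chain is v_1 = [[1, 0, 0]]^T, v_2 = [[0, 1, 0]]^T. Check: (A + 4I) v_2 = [[0, 0, 0]]^T = 0.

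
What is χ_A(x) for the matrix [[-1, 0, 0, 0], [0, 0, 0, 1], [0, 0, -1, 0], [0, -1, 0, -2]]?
xI - A = [[x + 1, 0, 0, 0], [0, x, 0, -1], [0, 0, x + 1, 0], [0, 1, 0, x + 2]].

Expanding det(xI - A) along the first row:
det(xI - A) = + (x + 1)·det([[x, 0, -1], [0, x + 1, 0], [1, 0, x + 2]]) - (0)·det([[0, 0, -1], [0, x + 1, 0], [0, 0, x + 2]]) + (0)·det([[0, x, -1], [0, 0, 0], [0, 1, x + 2]]) - (0)·det([[0, x, 0], [0, 0, x + 1], [0, 1, 0]]).

Evaluating gives χ_A(x) = x^4 + 4x^3 + 6x^2 + 4x + 1 = (x + 1)^4.

χ_A(x) = (x + 1)^4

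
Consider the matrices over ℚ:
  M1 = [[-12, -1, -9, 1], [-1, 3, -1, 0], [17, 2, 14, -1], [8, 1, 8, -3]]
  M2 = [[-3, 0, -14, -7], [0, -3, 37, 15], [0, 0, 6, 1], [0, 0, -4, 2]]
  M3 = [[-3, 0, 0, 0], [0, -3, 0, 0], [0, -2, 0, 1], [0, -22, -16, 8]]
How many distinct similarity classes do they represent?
2 classes: {M1}, {M2, M3}

Characteristic polynomials: χ_{M1} = (x - 4)^2(x + 3)^2, χ_{M2} = (x - 4)^2(x + 3)^2, χ_{M3} = (x - 4)^2(x + 3)^2.

{M1}: invariant factors (x - 4)^2(x + 3)^2.

{M2, M3}: invariant factors x + 3, (x - 4)^2(x + 3).

Matrices are similar if and only if their invariant-factor lists agree; the partition into similarity classes is {M1}, {M2, M3}.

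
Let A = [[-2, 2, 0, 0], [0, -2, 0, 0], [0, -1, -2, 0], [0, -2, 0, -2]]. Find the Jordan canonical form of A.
J = [[-2, 1, 0, 0], [0, -2, 0, 0], [0, 0, -2, 0], [0, 0, 0, -2]]

The characteristic polynomial is det(xI - A) = (x + 2)^4, so the eigenvalues are -2 (algebraic multiplicity 4).

For λ = -2: rank(A + 2I) = 1, rank((A + 2I)^2) = 0. The eigenspace has dimension 4 - 1 = 3, so there are 3 Jordan blocks; the rank sequence gives block sizes [2, 1, 1].

Assembling the blocks gives the Jordan form J above.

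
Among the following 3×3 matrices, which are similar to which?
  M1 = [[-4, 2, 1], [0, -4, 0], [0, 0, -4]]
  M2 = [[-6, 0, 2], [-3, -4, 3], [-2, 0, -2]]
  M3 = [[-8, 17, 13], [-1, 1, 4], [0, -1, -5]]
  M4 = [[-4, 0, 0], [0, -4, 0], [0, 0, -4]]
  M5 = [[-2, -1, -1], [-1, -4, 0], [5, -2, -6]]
Characteristic polynomials: χ_{M1} = (x + 4)^3, χ_{M2} = (x + 4)^3, χ_{M3} = (x + 4)^3, χ_{M4} = (x + 4)^3, χ_{M5} = (x + 4)^3.

{M1, M2}: invariant factors x + 4, (x + 4)^2.

{M3, M5}: invariant factors (x + 4)^3.

{M4}: invariant factors x + 4, x + 4, x + 4.

Matrices are similar if and only if their invariant-factor lists agree; the partition into similarity classes is {M1, M2}, {M3, M5}, {M4}.

3 classes: {M1, M2}, {M3, M5}, {M4}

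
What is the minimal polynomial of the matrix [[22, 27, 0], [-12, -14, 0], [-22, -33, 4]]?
The characteristic polynomial factors as (x - 4)^3. The minimal polynomial is ∏(x - λ)^{k_λ} where k_λ is the size of the largest Jordan block at λ.

For λ = 4: rank(A - 4I) = 1, and the largest Jordan block has size 2 (the smallest k with rank((A - 4I)^k) = rank((A - 4I)^(k+1))).

So m_A(x) = (x - 4)^2.

m_A(x) = (x - 4)^2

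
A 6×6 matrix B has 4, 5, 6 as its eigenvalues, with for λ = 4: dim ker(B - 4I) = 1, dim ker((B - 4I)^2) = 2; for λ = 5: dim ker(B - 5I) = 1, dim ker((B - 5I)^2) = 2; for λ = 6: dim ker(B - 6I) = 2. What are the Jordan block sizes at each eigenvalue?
Jordan blocks: (4, 2), (5, 2), (6, 1), (6, 1)

λ = 4: successive nullity increments [1, 1] count blocks of size ≥ k; block sizes are [2].
λ = 5: successive nullity increments [1, 1] count blocks of size ≥ k; block sizes are [2].
λ = 6: successive nullity increments [2] count blocks of size ≥ k; block sizes are [1, 1].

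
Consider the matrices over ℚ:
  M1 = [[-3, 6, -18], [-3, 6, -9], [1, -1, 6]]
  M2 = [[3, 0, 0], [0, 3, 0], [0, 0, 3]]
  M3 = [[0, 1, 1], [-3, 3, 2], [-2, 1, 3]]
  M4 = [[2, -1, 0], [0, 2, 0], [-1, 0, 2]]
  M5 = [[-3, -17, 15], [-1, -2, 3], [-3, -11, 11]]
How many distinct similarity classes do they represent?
3 classes: {M1}, {M2}, {M3, M4, M5}

Characteristic polynomials: χ_{M1} = (x - 3)^3, χ_{M2} = (x - 3)^3, χ_{M3} = (x - 2)^3, χ_{M4} = (x - 2)^3, χ_{M5} = (x - 2)^3.

{M1}: invariant factors x - 3, (x - 3)^2.

{M2}: invariant factors x - 3, x - 3, x - 3.

{M3, M4, M5}: invariant factors (x - 2)^3.

Matrices are similar if and only if their invariant-factor lists agree; the partition into similarity classes is {M1}, {M2}, {M3, M4, M5}.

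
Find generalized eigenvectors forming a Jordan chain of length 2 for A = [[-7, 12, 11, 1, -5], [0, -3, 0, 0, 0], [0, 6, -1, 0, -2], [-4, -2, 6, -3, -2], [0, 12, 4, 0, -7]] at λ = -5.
We seek v_1 ∈ ker((A + 5I)^2) \ ker(A + 5I), then set v_{i+1} = (A + 5I) v_i.

One such chain is v_1 = [[-2, 0, 0, -3, 0]]^T, v_2 = [[1, 0, 0, 2, 0]]^T. Check: (A + 5I) v_2 = [[0, 0, 0, 0, 0]]^T = 0.

v_1 = [[-2, 0, 0, -3, 0]]^T, v_2 = [[1, 0, 0, 2, 0]]^T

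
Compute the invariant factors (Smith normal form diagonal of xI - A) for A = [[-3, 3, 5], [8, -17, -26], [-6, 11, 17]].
(x + 1)^3

The Jordan structure of A has elementary divisors (x + 1)^3. Arranging the block sizes at each eigenvalue in decreasing order and taking row products gives the invariant factors.

Invariant factors (smallest first, each dividing the next): (x + 1)^3.

Check: the last factor (x + 1)^3 is the minimal polynomial, and the product (x + 1)^3 is the characteristic polynomial.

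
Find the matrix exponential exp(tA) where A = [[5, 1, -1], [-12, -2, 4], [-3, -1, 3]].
e^{tA} = [[(3*t + 1)*e^{2*t}, t*e^{2*t}, -t*e^{2*t}], [-12*t*e^{2*t}, (1 - 4*t)*e^{2*t}, 4*t*e^{2*t}], [-3*t*e^{2*t}, -t*e^{2*t}, (t + 1)*e^{2*t}]]

A has Jordan form J = [[2, 1, 0], [0, 2, 0], [0, 0, 2]] with A = PJP^{-1}, so e^{tA} = P e^{tJ} P^{-1}.

For a Jordan block J_k(λ), e^{tJ_k(λ)} = e^{λt} · (I + tN + t^2 N^2/2! + ... + t^{k-1} N^{k-1}/(k-1)!) where N is the nilpotent superdiagonal part.

Assembling the blocks and conjugating back gives the entries of e^{tA} as shown above.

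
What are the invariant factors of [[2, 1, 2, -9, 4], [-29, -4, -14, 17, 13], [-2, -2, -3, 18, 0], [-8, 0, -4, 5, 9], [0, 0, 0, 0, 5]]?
The Jordan structure of A has elementary divisors (x + 3)^2, (x - 1), (x - 5)^2. Arranging the block sizes at each eigenvalue in decreasing order and taking row products gives the invariant factors.

Invariant factors (smallest first, each dividing the next): (x - 5)^2(x - 1)(x + 3)^2.

Check: the last factor (x - 5)^2(x - 1)(x + 3)^2 is the minimal polynomial, and the product (x - 5)^2(x - 1)(x + 3)^2 is the characteristic polynomial.

(x - 5)^2(x - 1)(x + 3)^2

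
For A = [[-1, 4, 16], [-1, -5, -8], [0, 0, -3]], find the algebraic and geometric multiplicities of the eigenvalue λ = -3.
algebraic multiplicity 3, geometric multiplicity 2

The characteristic polynomial is (x + 3)^3, so the factor x + 3 appears with exponent 3: the algebraic multiplicity is 3.

rank(A + 3I) = 1, so the eigenspace has dimension 3 - 1 = 2: the geometric multiplicity is 2.

Since 2 < 3, A is not diagonalizable.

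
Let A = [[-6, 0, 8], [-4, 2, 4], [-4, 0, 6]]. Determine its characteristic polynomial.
xI - A = [[x + 6, 0, -8], [4, x - 2, -4], [4, 0, x - 6]].

Expanding det(xI - A) along the first row:
det(xI - A) = + (x + 6)·det([[x - 2, -4], [0, x - 6]]) - (0)·det([[4, -4], [4, x - 6]]) + (-8)·det([[4, x - 2], [4, 0]]).

Evaluating gives χ_A(x) = x^3 - 2x^2 - 4x + 8 = (x - 2)^2(x + 2).

χ_A(x) = (x - 2)^2(x + 2)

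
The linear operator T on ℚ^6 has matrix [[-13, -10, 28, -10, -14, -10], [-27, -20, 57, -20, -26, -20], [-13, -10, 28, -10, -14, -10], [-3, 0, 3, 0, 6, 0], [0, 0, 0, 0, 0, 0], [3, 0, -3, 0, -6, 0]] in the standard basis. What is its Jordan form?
The characteristic polynomial is det(xI - A) = x^5(x + 5), so the eigenvalues are -5 (algebraic multiplicity 1), 0 (algebraic multiplicity 5).

For λ = -5: algebraic multiplicity 1 gives one 1×1 block.

For λ = 0: rank(A) = 2, rank(A^2) = 1. The eigenspace has dimension 6 - 2 = 4, so there are 4 Jordan blocks; the rank sequence gives block sizes [2, 1, 1, 1].

Assembling the blocks gives the Jordan form J above.

J = [[-5, 0, 0, 0, 0, 0], [0, 0, 1, 0, 0, 0], [0, 0, 0, 0, 0, 0], [0, 0, 0, 0, 0, 0], [0, 0, 0, 0, 0, 0], [0, 0, 0, 0, 0, 0]]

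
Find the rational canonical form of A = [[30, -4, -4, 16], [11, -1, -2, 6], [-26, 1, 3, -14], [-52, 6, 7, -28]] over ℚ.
The invariant factors of A (the non-unit diagonal entries of the Smith normal form of xI - A over ℚ[x]) are (x - 4)(x - 2)(x + 1)^2, each dividing the next. The characteristic polynomial is their product, (x - 4)(x - 2)(x + 1)^2.

The rational canonical form is the block-diagonal matrix of companion matrices C(f_i):
R = [[0, 0, 0, -8], [1, 0, 0, -10], [0, 1, 0, 3], [0, 0, 1, 4]].

R = [[0, 0, 0, -8], [1, 0, 0, -10], [0, 1, 0, 3], [0, 0, 1, 4]]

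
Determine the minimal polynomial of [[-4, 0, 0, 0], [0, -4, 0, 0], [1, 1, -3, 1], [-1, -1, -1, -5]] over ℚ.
m_A(x) = (x + 4)^2

The characteristic polynomial factors as (x + 4)^4. The minimal polynomial is ∏(x - λ)^{k_λ} where k_λ is the size of the largest Jordan block at λ.

For λ = -4: rank(A + 4I) = 1, and the largest Jordan block has size 2 (the smallest k with rank((A + 4I)^k) = rank((A + 4I)^(k+1))).

So m_A(x) = (x + 4)^2.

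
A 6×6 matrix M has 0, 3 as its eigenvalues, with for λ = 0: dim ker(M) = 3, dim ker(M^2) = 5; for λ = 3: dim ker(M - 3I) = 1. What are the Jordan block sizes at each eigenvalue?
λ = 0: successive nullity increments [3, 2] count blocks of size ≥ k; block sizes are [2, 2, 1].
λ = 3: successive nullity increments [1] count blocks of size ≥ k; block sizes are [1].

Jordan blocks: (0, 2), (0, 2), (0, 1), (3, 1)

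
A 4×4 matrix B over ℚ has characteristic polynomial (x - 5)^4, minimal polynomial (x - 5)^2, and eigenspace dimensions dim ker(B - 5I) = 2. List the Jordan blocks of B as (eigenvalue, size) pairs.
λ = 5: algebraic multiplicity 4 (exponent in χ_B), largest block size 2 (exponent in m_B), 2 blocks (geometric multiplicity). These force block sizes [2, 2].

Jordan blocks: (5, 2), (5, 2)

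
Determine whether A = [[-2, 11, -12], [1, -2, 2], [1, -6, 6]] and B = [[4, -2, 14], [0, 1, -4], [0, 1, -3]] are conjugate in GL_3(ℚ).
Two matrices over a field are similar if and only if they have the same invariant factors.

Both A and B have characteristic polynomial (x - 4)(x + 1)^2 and minimal polynomial (x - 4)(x + 1)^2. Computing further, both have invariant factors (x - 4)(x + 1)^2. Hence A and B are similar.

Yes.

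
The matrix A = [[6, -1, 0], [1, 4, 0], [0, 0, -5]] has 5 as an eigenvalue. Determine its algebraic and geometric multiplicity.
algebraic multiplicity 2, geometric multiplicity 1

The characteristic polynomial is (x - 5)^2(x + 5), so the factor x - 5 appears with exponent 2: the algebraic multiplicity is 2.

rank(A - 5I) = 2, so the eigenspace has dimension 3 - 2 = 1: the geometric multiplicity is 1.

Since 1 < 2, A is not diagonalizable.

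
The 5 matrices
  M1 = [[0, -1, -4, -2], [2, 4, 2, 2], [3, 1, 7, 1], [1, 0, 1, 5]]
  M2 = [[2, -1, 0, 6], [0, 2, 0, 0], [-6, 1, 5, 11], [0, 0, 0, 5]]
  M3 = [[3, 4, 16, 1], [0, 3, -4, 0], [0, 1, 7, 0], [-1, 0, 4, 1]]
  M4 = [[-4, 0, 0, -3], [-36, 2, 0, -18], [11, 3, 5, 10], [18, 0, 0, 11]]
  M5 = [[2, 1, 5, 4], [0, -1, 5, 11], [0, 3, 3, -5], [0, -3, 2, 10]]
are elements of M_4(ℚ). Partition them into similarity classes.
Characteristic polynomials: χ_{M1} = (x - 4)^4, χ_{M2} = (x - 5)^2(x - 2)^2, χ_{M3} = (x - 5)^2(x - 2)^2, χ_{M4} = (x - 5)^2(x - 2)^2, χ_{M5} = (x - 5)^2(x - 2)^2.

{M1}: invariant factors (x - 4)^2, (x - 4)^2.

{M2, M3, M5}: invariant factors (x - 5)^2(x - 2)^2.

{M4}: invariant factors x - 2, (x - 5)^2(x - 2).

Matrices are similar if and only if their invariant-factor lists agree; the partition into similarity classes is {M1}, {M2, M3, M5}, {M4}.

3 classes: {M1}, {M2, M3, M5}, {M4}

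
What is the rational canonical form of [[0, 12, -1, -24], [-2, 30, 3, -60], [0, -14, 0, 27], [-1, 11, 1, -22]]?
The invariant factors of A (the non-unit diagonal entries of the Smith normal form of xI - A over ℚ[x]) are (x - 5)(x - 2)^2(x + 1), each dividing the next. The characteristic polynomial is their product, (x - 5)(x - 2)^2(x + 1).

The rational canonical form is the block-diagonal matrix of companion matrices C(f_i):
R = [[0, 0, 0, 20], [1, 0, 0, -4], [0, 1, 0, -15], [0, 0, 1, 8]].

R = [[0, 0, 0, 20], [1, 0, 0, -4], [0, 1, 0, -15], [0, 0, 1, 8]]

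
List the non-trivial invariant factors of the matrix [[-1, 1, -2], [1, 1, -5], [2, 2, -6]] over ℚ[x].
(x + 2)^3

The Jordan structure of A has elementary divisors (x + 2)^3. Arranging the block sizes at each eigenvalue in decreasing order and taking row products gives the invariant factors.

Invariant factors (smallest first, each dividing the next): (x + 2)^3.

Check: the last factor (x + 2)^3 is the minimal polynomial, and the product (x + 2)^3 is the characteristic polynomial.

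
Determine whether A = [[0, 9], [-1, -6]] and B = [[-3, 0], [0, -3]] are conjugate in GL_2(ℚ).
Both have characteristic polynomial (x + 3)^2, but the minimal polynomial of A is (x + 3)^2 while the minimal polynomial of B is x + 3. The minimal polynomial is a similarity invariant, so A and B are not similar.

No.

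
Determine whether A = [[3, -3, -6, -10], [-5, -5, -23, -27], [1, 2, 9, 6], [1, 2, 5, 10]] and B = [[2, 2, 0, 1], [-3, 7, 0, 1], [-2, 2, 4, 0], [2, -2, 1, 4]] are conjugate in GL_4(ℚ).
Yes.

Two matrices over a field are similar if and only if they have the same invariant factors.

Both A and B have characteristic polynomial (x - 5)(x - 4)^3 and minimal polynomial (x - 5)(x - 4)^3. Computing further, both have invariant factors (x - 5)(x - 4)^3. Hence A and B are similar.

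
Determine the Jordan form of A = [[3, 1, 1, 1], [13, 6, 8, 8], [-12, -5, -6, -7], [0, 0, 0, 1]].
The characteristic polynomial is det(xI - A) = (x - 1)^4, so the eigenvalues are 1 (algebraic multiplicity 4).

For λ = 1: rank(A - I) = 2, rank((A - I)^2) = 1, rank((A - I)^3) = 0. The eigenspace has dimension 4 - 2 = 2, so there are 2 Jordan blocks; the rank sequence gives block sizes [3, 1].

Assembling the blocks gives the Jordan form J above.

J = [[1, 1, 0, 0], [0, 1, 1, 0], [0, 0, 1, 0], [0, 0, 0, 1]]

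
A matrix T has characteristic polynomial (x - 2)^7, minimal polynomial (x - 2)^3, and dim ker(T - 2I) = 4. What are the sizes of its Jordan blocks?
λ = 2: algebraic multiplicity 7 (exponent in χ_T), largest block size 3 (exponent in m_T), 4 blocks (geometric multiplicity). These force block sizes [3, 2, 1, 1].

Jordan blocks: (2, 3), (2, 2), (2, 1), (2, 1)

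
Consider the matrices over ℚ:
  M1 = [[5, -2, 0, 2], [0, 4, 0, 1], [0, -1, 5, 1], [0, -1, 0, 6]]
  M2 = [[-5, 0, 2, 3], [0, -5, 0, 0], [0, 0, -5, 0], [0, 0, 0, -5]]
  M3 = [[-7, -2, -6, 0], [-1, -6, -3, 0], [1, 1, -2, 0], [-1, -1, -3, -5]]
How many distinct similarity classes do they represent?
Characteristic polynomials: χ_{M1} = (x - 5)^4, χ_{M2} = (x + 5)^4, χ_{M3} = (x + 5)^4.

{M1}: invariant factors x - 5, x - 5, (x - 5)^2.

{M2, M3}: invariant factors x + 5, x + 5, (x + 5)^2.

Matrices are similar if and only if their invariant-factor lists agree; the partition into similarity classes is {M1}, {M2, M3}.

2 classes: {M1}, {M2, M3}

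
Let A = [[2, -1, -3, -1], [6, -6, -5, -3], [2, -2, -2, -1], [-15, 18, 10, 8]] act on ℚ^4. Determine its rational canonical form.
R = [[0, 0, 0, -1], [1, 0, 0, -2], [0, 1, 0, 1], [0, 0, 1, 2]]

The invariant factors of A (the non-unit diagonal entries of the Smith normal form of xI - A over ℚ[x]) are (x^2 - x - 1)^2, each dividing the next. The characteristic polynomial is their product, (x^2 - x - 1)^2.

The rational canonical form is the block-diagonal matrix of companion matrices C(f_i):
R = [[0, 0, 0, -1], [1, 0, 0, -2], [0, 1, 0, 1], [0, 0, 1, 2]].

Note the characteristic polynomial does not split into linear factors over ℚ, so A has no Jordan form over ℚ; the rational canonical form exists over any field.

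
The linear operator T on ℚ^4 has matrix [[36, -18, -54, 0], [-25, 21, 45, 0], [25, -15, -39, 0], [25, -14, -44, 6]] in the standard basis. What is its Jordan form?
J = [[6, 1, 0, 0], [0, 6, 0, 0], [0, 0, 6, 1], [0, 0, 0, 6]]

The characteristic polynomial is det(xI - A) = (x - 6)^4, so the eigenvalues are 6 (algebraic multiplicity 4).

For λ = 6: rank(A - 6I) = 2, rank((A - 6I)^2) = 0. The eigenspace has dimension 4 - 2 = 2, so there are 2 Jordan blocks; the rank sequence gives block sizes [2, 2].

Assembling the blocks gives the Jordan form J above.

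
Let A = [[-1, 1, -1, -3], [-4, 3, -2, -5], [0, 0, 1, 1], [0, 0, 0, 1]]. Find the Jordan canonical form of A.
J = [[1, 1, 0, 0], [0, 1, 0, 0], [0, 0, 1, 1], [0, 0, 0, 1]]

The characteristic polynomial is det(xI - A) = (x - 1)^4, so the eigenvalues are 1 (algebraic multiplicity 4).

For λ = 1: rank(A - I) = 2, rank((A - I)^2) = 0. The eigenspace has dimension 4 - 2 = 2, so there are 2 Jordan blocks; the rank sequence gives block sizes [2, 2].

Assembling the blocks gives the Jordan form J above.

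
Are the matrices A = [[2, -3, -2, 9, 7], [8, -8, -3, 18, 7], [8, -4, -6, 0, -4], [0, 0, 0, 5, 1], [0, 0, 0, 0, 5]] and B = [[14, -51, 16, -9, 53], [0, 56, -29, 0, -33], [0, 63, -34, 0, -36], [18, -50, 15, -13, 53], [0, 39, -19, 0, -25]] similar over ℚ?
Two matrices over a field are similar if and only if they have the same invariant factors.

Both A and B have characteristic polynomial (x - 5)^2(x + 4)^3 and minimal polynomial (x - 5)^2(x + 4)^3. Computing further, both have invariant factors (x - 5)^2(x + 4)^3. Hence A and B are similar.

Yes.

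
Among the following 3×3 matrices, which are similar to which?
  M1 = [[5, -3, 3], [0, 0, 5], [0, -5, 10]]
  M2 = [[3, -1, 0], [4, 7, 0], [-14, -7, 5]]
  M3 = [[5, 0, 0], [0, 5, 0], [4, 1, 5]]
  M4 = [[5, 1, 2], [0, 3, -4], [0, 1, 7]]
Characteristic polynomials: χ_{M1} = (x - 5)^3, χ_{M2} = (x - 5)^3, χ_{M3} = (x - 5)^3, χ_{M4} = (x - 5)^3.

{M1, M2, M3, M4}: invariant factors x - 5, (x - 5)^2.

Matrices are similar if and only if their invariant-factor lists agree; the partition into similarity classes is {M1, M2, M3, M4}.

1 class: {M1, M2, M3, M4}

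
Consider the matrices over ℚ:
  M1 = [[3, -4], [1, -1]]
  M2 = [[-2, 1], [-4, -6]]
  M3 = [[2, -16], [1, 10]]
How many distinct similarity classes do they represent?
Characteristic polynomials: χ_{M1} = (x - 1)^2, χ_{M2} = (x + 4)^2, χ_{M3} = (x - 6)^2.

{M1}: invariant factors (x - 1)^2.

{M2}: invariant factors (x + 4)^2.

{M3}: invariant factors (x - 6)^2.

Matrices are similar if and only if their invariant-factor lists agree; the partition into similarity classes is {M1}, {M2}, {M3}.

3 classes: {M1}, {M2}, {M3}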